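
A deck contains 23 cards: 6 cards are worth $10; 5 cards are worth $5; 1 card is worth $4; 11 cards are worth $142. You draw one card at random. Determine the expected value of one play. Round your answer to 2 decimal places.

E[payout] = (6/23)·10 + (5/23)·5 + (1/23)·4 + (11/23)·142 = 1651/23
≈ $71.78

$71.78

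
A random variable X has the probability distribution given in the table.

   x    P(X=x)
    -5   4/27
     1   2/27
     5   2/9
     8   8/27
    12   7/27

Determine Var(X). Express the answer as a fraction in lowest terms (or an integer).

E[X] = (4/27)·(-5) + (2/27)·1 + (2/9)·5 + (8/27)·8 + (7/27)·12 = 160/27
E[X²] = (4/27)·25 + (2/27)·1 + (2/9)·25 + (8/27)·64 + (7/27)·144 = 1772/27
Var(X) = 1772/27 − (160/27)² = 22244/729

22244/729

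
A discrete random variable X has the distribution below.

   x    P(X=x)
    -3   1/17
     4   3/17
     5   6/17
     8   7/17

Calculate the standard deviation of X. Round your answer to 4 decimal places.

2.7020

E[X] = 95/17, E[X²] = 655/17
Var(X) = E[X²] − (E[X])² = 655/17 − 9025/289 = 2110/289
SD(X) = √(2110/289) ≈ 2.7020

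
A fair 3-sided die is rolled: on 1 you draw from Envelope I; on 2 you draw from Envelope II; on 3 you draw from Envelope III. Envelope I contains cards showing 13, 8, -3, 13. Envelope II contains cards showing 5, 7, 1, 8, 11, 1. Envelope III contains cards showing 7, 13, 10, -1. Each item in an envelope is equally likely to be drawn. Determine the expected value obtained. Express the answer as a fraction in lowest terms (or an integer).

E[X | Envelope I] = (13 + 8 − 3 + 13)/4 = 31/4
E[X | Envelope II] = (5 + 7 + 1 + 8 + 11 + 1)/6 = 11/2
E[X | Envelope III] = (7 + 13 + 10 − 1)/4 = 29/4
E[X] = (1/3)·31/4 + (1/3)·11/2 + (1/3)·29/4 = 41/6

41/6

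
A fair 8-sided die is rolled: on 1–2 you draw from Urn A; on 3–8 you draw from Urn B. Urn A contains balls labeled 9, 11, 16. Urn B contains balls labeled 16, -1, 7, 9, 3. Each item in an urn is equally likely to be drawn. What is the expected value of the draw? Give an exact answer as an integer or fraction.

E[X | Urn A] = (9 + 11 + 16)/3 = 12
E[X | Urn B] = (16 − 1 + 7 + 9 + 3)/5 = 34/5
E[X] = (1/4)·12 + (3/4)·34/5 = 81/10

81/10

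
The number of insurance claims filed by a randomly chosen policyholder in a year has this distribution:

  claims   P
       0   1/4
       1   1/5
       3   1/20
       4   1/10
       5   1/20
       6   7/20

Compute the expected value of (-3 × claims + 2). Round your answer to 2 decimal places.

E[-3x+2] = (1/4)·2 + (1/5)·(-1) + (1/20)·(-7) + (1/10)·(-10) + (1/20)·(-13) + (7/20)·(-16)
     = -73/10 ≈ -7.30

-7.30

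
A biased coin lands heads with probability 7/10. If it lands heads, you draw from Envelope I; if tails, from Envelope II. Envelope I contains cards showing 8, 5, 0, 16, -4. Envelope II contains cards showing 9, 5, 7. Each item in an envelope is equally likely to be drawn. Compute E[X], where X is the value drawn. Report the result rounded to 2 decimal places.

5.60

E[X | Envelope I] = (8 + 5 + 0 + 16 − 4)/5 = 5
E[X | Envelope II] = (9 + 5 + 7)/3 = 7
E[X] = (7/10)·5 + (3/10)·7 = 28/5 ≈ 5.60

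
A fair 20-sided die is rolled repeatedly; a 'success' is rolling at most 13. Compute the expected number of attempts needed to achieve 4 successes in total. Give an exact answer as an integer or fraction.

80/13

By linearity (sum of 4 independent geometric waits), E[trials] = 4/p = 4/(13/20) = 80/13.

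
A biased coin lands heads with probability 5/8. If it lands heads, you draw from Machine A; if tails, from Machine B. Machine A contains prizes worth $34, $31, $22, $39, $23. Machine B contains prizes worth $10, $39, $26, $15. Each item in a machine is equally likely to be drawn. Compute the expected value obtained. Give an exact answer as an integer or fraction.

433/16 dollars

E[X | Machine A] = (34 + 31 + 22 + 39 + 23)/5 = 149/5
E[X | Machine B] = (10 + 39 + 26 + 15)/4 = 45/2
E[X] = (5/8)·149/5 + (3/8)·45/2 = 433/16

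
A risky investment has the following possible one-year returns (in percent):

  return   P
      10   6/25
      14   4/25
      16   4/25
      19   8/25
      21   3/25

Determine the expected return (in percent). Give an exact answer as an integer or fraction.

E[X] = (6/25)·10 + (4/25)·14 + (4/25)·16 + (8/25)·19 + (3/25)·21
     = 79/5

79/5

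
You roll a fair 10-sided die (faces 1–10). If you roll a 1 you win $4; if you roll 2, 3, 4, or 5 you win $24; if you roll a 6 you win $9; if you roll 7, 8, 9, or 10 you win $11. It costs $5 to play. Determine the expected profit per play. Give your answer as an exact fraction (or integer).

103/10 dollars

E[payout] = (1/10)·4 + (1/10)·9 + (2/5)·11 + (2/5)·24 = 153/10
Expected profit = 153/10 − 5 = 103/10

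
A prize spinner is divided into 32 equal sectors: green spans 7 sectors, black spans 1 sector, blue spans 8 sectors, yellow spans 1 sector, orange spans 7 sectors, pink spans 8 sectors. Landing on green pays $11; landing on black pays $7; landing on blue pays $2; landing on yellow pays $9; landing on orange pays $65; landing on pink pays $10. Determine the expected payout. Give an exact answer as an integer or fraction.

E[payout] = (7/32)·11 + (1/32)·7 + (8/32)·2 + (1/32)·9 + (7/32)·65 + (8/32)·10 = 161/8

161/8 dollars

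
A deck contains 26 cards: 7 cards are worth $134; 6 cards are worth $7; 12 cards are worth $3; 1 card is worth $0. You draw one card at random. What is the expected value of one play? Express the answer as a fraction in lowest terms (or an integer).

E[payout] = (7/26)·134 + (6/26)·7 + (12/26)·3 + (1/26)·0 = 508/13

508/13 dollars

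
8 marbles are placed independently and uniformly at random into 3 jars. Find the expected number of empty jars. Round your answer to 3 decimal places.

Let Xⱼ=1 if jar j is empty. P(Xⱼ=1) = ((3-1)/3)^8 = 256/6561.
By linearity, E[#empty] = 3·256/6561 = 256/2187.
≈ 0.117

0.117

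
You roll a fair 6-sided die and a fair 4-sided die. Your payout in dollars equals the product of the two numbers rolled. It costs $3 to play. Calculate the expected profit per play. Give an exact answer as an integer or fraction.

23/4 dollars

Distribution of the product of the two numbers rolled: 1 w.p. 1/24, 2 w.p. 1/12, 3 w.p. 1/12, 4 w.p. 1/8, 5 w.p. 1/24, 6 w.p. 1/8, …
E[payout] = (1/24)·1 + (1/12)·2 + (1/12)·3 + (1/8)·4 + (1/24)·5 + (1/8)·6 + (1/12)·8 + (1/24)·9 + (1/24)·10 + (1/8)·12 + (1/24)·15 + (1/24)·16 + (1/24)·18 + (1/24)·20 + (1/24)·24 = 35/4
Expected profit = 35/4 − 3 = 23/4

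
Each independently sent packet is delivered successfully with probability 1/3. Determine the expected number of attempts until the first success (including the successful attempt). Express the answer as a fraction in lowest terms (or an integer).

For a geometric distribution, E[trials] = 1/p = 1/(1/3) = 3.

3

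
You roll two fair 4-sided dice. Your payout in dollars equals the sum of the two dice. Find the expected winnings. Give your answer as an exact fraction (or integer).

Distribution of the sum of the two dice: 2 w.p. 1/16, 3 w.p. 1/8, 4 w.p. 3/16, 5 w.p. 1/4, 6 w.p. 3/16, 7 w.p. 1/8, …
E[payout] = (1/16)·2 + (1/8)·3 + (3/16)·4 + (1/4)·5 + (3/16)·6 + (1/8)·7 + (1/16)·8 = 5

$5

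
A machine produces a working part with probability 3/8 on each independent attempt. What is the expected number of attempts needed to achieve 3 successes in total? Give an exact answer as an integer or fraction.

8

By linearity (sum of 3 independent geometric waits), E[trials] = 3/p = 3/(3/8) = 8.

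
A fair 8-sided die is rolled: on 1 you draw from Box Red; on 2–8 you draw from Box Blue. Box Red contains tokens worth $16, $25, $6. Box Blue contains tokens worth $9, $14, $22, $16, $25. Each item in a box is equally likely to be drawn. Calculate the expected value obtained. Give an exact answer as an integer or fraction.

2041/120 dollars

E[X | Box Red] = (16 + 25 + 6)/3 = 47/3
E[X | Box Blue] = (9 + 14 + 22 + 16 + 25)/5 = 86/5
E[X] = (1/8)·47/3 + (7/8)·86/5 = 2041/120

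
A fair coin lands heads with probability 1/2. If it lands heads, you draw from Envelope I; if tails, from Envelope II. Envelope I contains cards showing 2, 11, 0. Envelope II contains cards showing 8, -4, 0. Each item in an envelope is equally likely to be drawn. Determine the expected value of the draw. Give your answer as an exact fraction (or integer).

17/6

E[X | Envelope I] = (2 + 11 + 0)/3 = 13/3
E[X | Envelope II] = (8 − 4 + 0)/3 = 4/3
E[X] = (1/2)·13/3 + (1/2)·4/3 = 17/6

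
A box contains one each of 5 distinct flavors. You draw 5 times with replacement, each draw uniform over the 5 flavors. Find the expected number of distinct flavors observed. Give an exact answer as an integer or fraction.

2101/625

Let Xⱼ=1 if type j appears at least once. P(Xⱼ=1) = 1 − ((5−1)/5)^5 = 2101/3125.
E[#distinct] = 5·2101/3125 = 2101/625.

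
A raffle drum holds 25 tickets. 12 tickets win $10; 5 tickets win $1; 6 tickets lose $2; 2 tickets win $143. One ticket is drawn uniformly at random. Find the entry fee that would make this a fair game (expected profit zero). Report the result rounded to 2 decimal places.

$15.96

E[payout] = (12/25)·10 + (5/25)·1 + (6/25)·(-2) + (2/25)·143 = 399/25
Fair fee = E[payout] = 399/25 ≈ $15.96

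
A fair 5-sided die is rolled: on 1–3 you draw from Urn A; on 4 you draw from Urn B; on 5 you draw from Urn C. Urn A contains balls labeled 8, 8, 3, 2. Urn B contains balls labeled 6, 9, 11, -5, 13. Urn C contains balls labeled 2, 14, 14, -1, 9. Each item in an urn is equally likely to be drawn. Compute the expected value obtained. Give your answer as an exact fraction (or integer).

E[X | Urn A] = (8 + 8 + 3 + 2)/4 = 21/4
E[X | Urn B] = (6 + 9 + 11 − 5 + 13)/5 = 34/5
E[X | Urn C] = (2 + 14 + 14 − 1 + 9)/5 = 38/5
E[X] = (3/5)·21/4 + (1/5)·34/5 + (1/5)·38/5 = 603/100

603/100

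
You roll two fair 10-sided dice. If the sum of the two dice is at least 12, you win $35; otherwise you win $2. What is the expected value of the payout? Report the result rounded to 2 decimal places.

E[payout] = (11/20)·2 + (9/20)·35 = 337/20
≈ $16.85

$16.85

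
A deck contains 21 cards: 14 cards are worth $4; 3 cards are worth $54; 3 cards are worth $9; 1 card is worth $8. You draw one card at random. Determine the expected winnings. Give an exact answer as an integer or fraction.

253/21 dollars

E[payout] = (14/21)·4 + (3/21)·54 + (3/21)·9 + (1/21)·8 = 253/21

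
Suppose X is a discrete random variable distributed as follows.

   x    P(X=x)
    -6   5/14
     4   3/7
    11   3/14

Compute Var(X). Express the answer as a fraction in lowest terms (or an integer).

8217/196

E[X] = (5/14)·(-6) + (3/7)·4 + (3/14)·11 = 27/14
E[X²] = (5/14)·36 + (3/7)·16 + (3/14)·121 = 639/14
Var(X) = 639/14 − (27/14)² = 8217/196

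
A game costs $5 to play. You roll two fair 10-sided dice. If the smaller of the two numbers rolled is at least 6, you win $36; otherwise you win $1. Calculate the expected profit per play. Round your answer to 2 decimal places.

$4.75

E[payout] = (3/4)·1 + (1/4)·36 = 39/4
Expected profit = 39/4 − 5 = 19/4 ≈ $4.75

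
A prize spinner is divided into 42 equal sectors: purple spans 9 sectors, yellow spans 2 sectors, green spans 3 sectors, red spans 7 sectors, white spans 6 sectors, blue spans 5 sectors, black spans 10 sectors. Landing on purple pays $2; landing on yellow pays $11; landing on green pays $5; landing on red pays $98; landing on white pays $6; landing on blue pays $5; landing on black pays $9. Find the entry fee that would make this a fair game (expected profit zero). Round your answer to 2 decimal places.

$21.24

E[payout] = (9/42)·2 + (2/42)·11 + (3/42)·5 + (7/42)·98 + (6/42)·6 + (5/42)·5 + (10/42)·9 = 446/21
Fair fee = E[payout] = 446/21 ≈ $21.24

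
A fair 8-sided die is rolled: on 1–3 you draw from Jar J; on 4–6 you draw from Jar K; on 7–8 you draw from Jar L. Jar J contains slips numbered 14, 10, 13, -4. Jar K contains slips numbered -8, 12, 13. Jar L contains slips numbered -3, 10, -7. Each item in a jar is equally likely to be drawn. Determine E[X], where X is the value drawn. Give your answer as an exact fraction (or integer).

167/32

E[X | Jar J] = (14 + 10 + 13 − 4)/4 = 33/4
E[X | Jar K] = (-8 + 12 + 13)/3 = 17/3
E[X | Jar L] = (-3 + 10 − 7)/3 = 0
E[X] = (3/8)·33/4 + (3/8)·17/3 + (1/4)·0 = 167/32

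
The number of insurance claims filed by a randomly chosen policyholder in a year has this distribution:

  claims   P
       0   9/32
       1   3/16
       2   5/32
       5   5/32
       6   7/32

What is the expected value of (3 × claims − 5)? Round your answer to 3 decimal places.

E[3x-5] = (9/32)·(-5) + (3/16)·(-2) + (5/32)·1 + (5/32)·10 + (7/32)·13
     = 89/32 ≈ 2.781

2.781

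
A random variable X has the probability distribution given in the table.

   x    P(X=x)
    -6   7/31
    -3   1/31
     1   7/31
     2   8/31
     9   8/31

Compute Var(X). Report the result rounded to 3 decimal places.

27.979

E[X] = (7/31)·(-6) + (1/31)·(-3) + (7/31)·1 + (8/31)·2 + (8/31)·9 = 50/31
E[X²] = (7/31)·36 + (1/31)·9 + (7/31)·1 + (8/31)·4 + (8/31)·81 = 948/31
Var(X) = 948/31 − (50/31)² = 26888/961 ≈ 27.979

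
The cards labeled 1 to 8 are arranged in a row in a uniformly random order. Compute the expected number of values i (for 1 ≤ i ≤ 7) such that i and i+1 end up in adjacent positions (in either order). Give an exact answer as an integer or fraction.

For each i ∈ {1,…,7}, let Xᵢ = 1 if i and i+1 are adjacent. P(Xᵢ=1) = 2·(8−1)!/8! = 2/8.
By linearity, E[ΣXᵢ] = (7)·(2/8) = 7/4.

7/4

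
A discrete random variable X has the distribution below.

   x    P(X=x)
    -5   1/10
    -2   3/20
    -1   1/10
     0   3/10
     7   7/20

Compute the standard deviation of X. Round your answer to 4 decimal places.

E[X] = 31/20, E[X²] = 407/20
Var(X) = E[X²] − (E[X])² = 407/20 − 961/400 = 7179/400
SD(X) = √(7179/400) ≈ 4.2364

4.2364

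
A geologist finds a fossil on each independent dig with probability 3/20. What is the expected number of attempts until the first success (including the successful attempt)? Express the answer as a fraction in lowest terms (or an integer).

20/3

For a geometric distribution, E[trials] = 1/p = 1/(3/20) = 20/3.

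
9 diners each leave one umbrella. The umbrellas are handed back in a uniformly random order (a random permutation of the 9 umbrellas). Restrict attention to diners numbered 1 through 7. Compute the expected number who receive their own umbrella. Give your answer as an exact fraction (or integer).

Let Xᵢ = 1 if person i gets their own umbrella. For each i, P(Xᵢ=1) = 1/9.
By linearity of expectation, E[X₁+…+X_7] = 7·(1/9) = 7/9.

7/9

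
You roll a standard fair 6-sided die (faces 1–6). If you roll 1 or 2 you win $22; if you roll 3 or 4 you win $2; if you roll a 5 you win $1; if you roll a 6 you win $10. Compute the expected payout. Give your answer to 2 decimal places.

$9.83

E[payout] = (1/6)·1 + (1/3)·2 + (1/6)·10 + (1/3)·22 = 59/6
≈ $9.83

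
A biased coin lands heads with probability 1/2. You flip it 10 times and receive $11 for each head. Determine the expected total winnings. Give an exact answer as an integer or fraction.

E[#heads] = 10·1/2 = 5 (linearity over flips).
E[winnings] = 11·5 = 55.

$55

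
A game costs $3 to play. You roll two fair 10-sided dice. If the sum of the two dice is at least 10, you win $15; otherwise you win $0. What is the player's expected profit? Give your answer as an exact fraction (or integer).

E[payout] = (9/25)·0 + (16/25)·15 = 48/5
Expected profit = 48/5 − 3 = 33/5

33/5 dollars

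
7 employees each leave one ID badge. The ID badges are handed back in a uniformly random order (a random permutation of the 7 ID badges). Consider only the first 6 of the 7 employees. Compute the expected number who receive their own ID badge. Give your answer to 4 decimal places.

Let Xᵢ = 1 if person i gets their own ID badge. For each i, P(Xᵢ=1) = 1/7.
By linearity of expectation, E[X₁+…+X_6] = 6·(1/7) = 6/7.
≈ 0.8571

0.8571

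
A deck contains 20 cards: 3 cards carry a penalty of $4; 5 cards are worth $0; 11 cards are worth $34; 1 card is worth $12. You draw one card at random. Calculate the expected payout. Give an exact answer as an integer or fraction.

187/10 dollars

E[payout] = (3/20)·(-4) + (5/20)·0 + (11/20)·34 + (1/20)·12 = 187/10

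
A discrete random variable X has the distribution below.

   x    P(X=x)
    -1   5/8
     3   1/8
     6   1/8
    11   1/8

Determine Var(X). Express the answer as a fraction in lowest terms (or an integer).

E[X] = (5/8)·(-1) + (1/8)·3 + (1/8)·6 + (1/8)·11 = 15/8
E[X²] = (5/8)·1 + (1/8)·9 + (1/8)·36 + (1/8)·121 = 171/8
Var(X) = 171/8 − (15/8)² = 1143/64

1143/64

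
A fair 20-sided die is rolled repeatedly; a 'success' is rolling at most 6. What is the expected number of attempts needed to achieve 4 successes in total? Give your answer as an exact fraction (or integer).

By linearity (sum of 4 independent geometric waits), E[trials] = 4/p = 4/(3/10) = 40/3.

40/3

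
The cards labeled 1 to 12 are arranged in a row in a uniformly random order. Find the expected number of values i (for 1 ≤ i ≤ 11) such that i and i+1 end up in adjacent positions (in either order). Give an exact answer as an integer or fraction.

11/6

For each i ∈ {1,…,11}, let Xᵢ = 1 if i and i+1 are adjacent. P(Xᵢ=1) = 2·(12−1)!/12! = 2/12.
By linearity, E[ΣXᵢ] = (11)·(2/12) = 11/6.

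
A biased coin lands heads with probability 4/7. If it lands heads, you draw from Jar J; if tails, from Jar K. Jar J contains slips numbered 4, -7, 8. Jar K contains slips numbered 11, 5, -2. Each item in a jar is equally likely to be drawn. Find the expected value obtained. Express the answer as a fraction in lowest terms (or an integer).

62/21

E[X | Jar J] = (4 − 7 + 8)/3 = 5/3
E[X | Jar K] = (11 + 5 − 2)/3 = 14/3
E[X] = (4/7)·5/3 + (3/7)·14/3 = 62/21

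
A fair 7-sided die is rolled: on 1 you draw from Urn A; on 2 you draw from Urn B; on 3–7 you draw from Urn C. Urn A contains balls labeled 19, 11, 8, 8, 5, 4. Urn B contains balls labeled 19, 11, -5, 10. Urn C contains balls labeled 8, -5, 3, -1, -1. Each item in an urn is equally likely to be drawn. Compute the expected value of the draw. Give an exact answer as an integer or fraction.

E[X | Urn A] = (19 + 11 + 8 + 8 + 5 + 4)/6 = 55/6
E[X | Urn B] = (19 + 11 − 5 + 10)/4 = 35/4
E[X | Urn C] = (8 − 5 + 3 − 1 − 1)/5 = 4/5
E[X] = (1/7)·55/6 + (1/7)·35/4 + (5/7)·4/5 = 263/84

263/84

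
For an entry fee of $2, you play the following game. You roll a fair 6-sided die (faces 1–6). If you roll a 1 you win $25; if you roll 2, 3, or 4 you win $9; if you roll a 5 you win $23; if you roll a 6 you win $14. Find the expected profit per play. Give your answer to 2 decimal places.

$12.83

E[payout] = (1/2)·9 + (1/6)·14 + (1/6)·23 + (1/6)·25 = 89/6
Expected profit = 89/6 − 2 = 77/6 ≈ $12.83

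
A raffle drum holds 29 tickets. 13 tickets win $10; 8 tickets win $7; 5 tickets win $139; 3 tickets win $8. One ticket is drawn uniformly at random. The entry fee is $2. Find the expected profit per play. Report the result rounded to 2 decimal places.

E[payout] = (13/29)·10 + (8/29)·7 + (5/29)·139 + (3/29)·8 = 905/29
Expected profit = 905/29 − 2 = 847/29 ≈ $29.21

$29.21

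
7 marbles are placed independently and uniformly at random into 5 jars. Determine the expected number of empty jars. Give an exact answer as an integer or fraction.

Let Xⱼ=1 if jar j is empty. P(Xⱼ=1) = ((5-1)/5)^7 = 16384/78125.
By linearity, E[#empty] = 5·16384/78125 = 16384/15625.

16384/15625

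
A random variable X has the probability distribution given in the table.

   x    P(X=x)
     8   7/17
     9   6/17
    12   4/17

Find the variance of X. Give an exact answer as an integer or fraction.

706/289

E[X] = (7/17)·8 + (6/17)·9 + (4/17)·12 = 158/17
E[X²] = (7/17)·64 + (6/17)·81 + (4/17)·144 = 1510/17
Var(X) = 1510/17 − (158/17)² = 706/289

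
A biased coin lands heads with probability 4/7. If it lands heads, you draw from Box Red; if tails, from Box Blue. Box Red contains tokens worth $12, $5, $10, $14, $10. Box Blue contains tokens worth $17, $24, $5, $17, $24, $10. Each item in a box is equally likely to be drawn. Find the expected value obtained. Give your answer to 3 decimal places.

$12.757

E[X | Box Red] = (12 + 5 + 10 + 14 + 10)/5 = 51/5
E[X | Box Blue] = (17 + 24 + 5 + 17 + 24 + 10)/6 = 97/6
E[X] = (4/7)·51/5 + (3/7)·97/6 = 893/70 ≈ 12.757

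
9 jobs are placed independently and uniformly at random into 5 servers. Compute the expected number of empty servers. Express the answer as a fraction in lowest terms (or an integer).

262144/390625

Let Xⱼ=1 if server j is empty. P(Xⱼ=1) = ((5-1)/5)^9 = 262144/1953125.
By linearity, E[#empty] = 5·262144/1953125 = 262144/390625.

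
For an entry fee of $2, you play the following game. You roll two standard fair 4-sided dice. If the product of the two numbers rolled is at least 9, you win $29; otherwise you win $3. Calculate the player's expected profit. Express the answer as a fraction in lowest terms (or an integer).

15/2 dollars

E[payout] = (3/4)·3 + (1/4)·29 = 19/2
Expected profit = 19/2 − 2 = 15/2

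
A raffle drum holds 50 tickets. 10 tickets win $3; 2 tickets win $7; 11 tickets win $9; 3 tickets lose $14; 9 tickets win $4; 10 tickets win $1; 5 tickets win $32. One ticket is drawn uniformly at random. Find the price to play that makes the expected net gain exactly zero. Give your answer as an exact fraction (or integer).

307/50 dollars

E[payout] = (10/50)·3 + (2/50)·7 + (11/50)·9 + (3/50)·(-14) + (9/50)·4 + (10/50)·1 + (5/50)·32 = 307/50
Fair fee = E[payout] = 307/50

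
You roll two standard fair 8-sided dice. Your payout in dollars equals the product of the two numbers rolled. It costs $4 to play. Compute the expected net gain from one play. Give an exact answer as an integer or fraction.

Distribution of the product of the two numbers rolled: 1 w.p. 1/64, 2 w.p. 1/32, 3 w.p. 1/32, 4 w.p. 3/64, 5 w.p. 1/32, 6 w.p. 1/16, …
E[payout] = (1/64)·1 + (1/32)·2 + (1/32)·3 + (3/64)·4 + (1/32)·5 + (1/16)·6 + (1/32)·7 + (1/16)·8 + (1/64)·9 + (1/32)·10 + (1/16)·12 + (1/32)·14 + (1/32)·15 + (3/64)·16 + (1/32)·18 + (1/32)·20 + (1/32)·21 + (1/16)·24 + (1/64)·25 + (1/32)·28 + (1/32)·30 + (1/32)·32 + (1/32)·35 + (1/64)·36 + (1/32)·40 + (1/32)·42 + (1/32)·48 + (1/64)·49 + (1/32)·56 + (1/64)·64 = 81/4
Expected profit = 81/4 − 4 = 65/4

65/4 dollars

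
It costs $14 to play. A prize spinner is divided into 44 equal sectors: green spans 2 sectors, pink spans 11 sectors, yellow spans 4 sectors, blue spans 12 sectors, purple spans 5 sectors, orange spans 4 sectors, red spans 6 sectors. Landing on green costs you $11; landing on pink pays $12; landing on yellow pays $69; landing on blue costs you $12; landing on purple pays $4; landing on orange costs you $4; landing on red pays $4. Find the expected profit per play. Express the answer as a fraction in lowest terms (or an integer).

-173/22 dollars

E[payout] = (2/44)·(-11) + (11/44)·12 + (4/44)·69 + (12/44)·(-12) + (5/44)·4 + (4/44)·(-4) + (6/44)·4 = 135/22
Expected profit = 135/22 − 14 = -173/22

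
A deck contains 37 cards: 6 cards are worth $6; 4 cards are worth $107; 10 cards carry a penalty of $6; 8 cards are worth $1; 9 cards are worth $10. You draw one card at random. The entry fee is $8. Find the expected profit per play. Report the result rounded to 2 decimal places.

E[payout] = (6/37)·6 + (4/37)·107 + (10/37)·(-6) + (8/37)·1 + (9/37)·10 = 502/37
Expected profit = 502/37 − 8 = 206/37 ≈ $5.57

$5.57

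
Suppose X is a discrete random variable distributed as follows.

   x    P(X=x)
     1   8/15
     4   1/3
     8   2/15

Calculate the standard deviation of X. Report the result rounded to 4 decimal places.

E[X] = 44/15, E[X²] = 72/5
Var(X) = E[X²] − (E[X])² = 72/5 − 1936/225 = 1304/225
SD(X) = √(1304/225) ≈ 2.4074

2.4074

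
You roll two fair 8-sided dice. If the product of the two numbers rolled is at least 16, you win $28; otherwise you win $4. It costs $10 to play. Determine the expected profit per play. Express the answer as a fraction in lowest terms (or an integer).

51/8 dollars

E[payout] = (31/64)·4 + (33/64)·28 = 131/8
Expected profit = 131/8 − 10 = 51/8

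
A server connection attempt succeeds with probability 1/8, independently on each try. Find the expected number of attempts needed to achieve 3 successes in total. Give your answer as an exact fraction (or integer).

By linearity (sum of 3 independent geometric waits), E[trials] = 3/p = 3/(1/8) = 24.

24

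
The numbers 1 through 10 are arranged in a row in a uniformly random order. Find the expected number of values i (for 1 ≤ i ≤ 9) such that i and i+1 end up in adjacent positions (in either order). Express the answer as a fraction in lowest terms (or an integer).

9/5

For each i ∈ {1,…,9}, let Xᵢ = 1 if i and i+1 are adjacent. P(Xᵢ=1) = 2·(10−1)!/10! = 2/10.
By linearity, E[ΣXᵢ] = (9)·(2/10) = 9/5.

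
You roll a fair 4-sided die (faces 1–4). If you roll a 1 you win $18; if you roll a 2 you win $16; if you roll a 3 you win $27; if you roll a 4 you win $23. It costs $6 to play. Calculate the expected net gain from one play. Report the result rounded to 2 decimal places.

E[payout] = (1/4)·16 + (1/4)·18 + (1/4)·23 + (1/4)·27 = 21
Expected profit = 21 − 6 = 15 ≈ $15.00

$15.00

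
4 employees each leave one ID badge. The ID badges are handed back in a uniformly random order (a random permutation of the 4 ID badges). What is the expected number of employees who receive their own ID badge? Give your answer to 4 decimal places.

1.0000

Let Xᵢ = 1 if person i gets their own ID badge. For each i, P(Xᵢ=1) = 1/4.
By linearity of expectation, E[X₁+…+X_4] = 4·(1/4) = 1.
≈ 1.0000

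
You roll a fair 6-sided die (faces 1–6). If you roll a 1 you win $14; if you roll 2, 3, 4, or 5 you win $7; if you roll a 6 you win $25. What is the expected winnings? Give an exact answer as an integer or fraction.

67/6 dollars

E[payout] = (2/3)·7 + (1/6)·14 + (1/6)·25 = 67/6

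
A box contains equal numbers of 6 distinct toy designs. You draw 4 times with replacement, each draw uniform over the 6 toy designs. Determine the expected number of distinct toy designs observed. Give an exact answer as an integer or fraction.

671/216

Let Xⱼ=1 if type j appears at least once. P(Xⱼ=1) = 1 − ((6−1)/6)^4 = 671/1296.
E[#distinct] = 6·671/1296 = 671/216.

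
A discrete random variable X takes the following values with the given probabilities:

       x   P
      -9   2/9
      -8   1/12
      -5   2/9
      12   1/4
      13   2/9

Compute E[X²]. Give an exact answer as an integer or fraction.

922/9

E[X²] = (2/9)·81 + (1/12)·64 + (2/9)·25 + (1/4)·144 + (2/9)·169
     = 922/9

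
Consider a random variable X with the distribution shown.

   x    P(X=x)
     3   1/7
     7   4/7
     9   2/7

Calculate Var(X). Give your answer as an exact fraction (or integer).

24/7

E[X] = (1/7)·3 + (4/7)·7 + (2/7)·9 = 7
E[X²] = (1/7)·9 + (4/7)·49 + (2/7)·81 = 367/7
Var(X) = 367/7 − (7)² = 24/7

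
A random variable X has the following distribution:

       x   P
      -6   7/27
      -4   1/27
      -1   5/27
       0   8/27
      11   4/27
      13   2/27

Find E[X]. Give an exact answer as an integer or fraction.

19/27

E[X] = (7/27)·(-6) + (1/27)·(-4) + (5/27)·(-1) + (8/27)·0 + (4/27)·11 + (2/27)·13
     = 19/27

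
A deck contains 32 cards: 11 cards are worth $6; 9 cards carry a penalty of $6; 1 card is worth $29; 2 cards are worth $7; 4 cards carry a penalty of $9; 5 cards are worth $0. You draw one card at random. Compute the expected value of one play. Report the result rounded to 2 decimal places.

E[payout] = (11/32)·6 + (9/32)·(-6) + (1/32)·29 + (2/32)·7 + (4/32)·(-9) + (5/32)·0 = 19/32
≈ $0.59

$0.59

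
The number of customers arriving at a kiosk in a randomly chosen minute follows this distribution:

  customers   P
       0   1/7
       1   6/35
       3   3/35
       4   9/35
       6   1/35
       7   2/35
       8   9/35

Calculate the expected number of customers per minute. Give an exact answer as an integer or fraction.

143/35

E[X] = (1/7)·0 + (6/35)·1 + (3/35)·3 + (9/35)·4 + (1/35)·6 + (2/35)·7 + (9/35)·8
     = 143/35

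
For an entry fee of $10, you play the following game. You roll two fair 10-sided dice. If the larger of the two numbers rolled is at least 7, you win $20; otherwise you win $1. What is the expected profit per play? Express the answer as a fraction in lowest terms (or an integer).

79/25 dollars

E[payout] = (9/25)·1 + (16/25)·20 = 329/25
Expected profit = 329/25 − 10 = 79/25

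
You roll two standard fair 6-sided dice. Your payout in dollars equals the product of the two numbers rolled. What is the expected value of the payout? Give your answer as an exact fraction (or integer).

Distribution of the product of the two numbers rolled: 1 w.p. 1/36, 2 w.p. 1/18, 3 w.p. 1/18, 4 w.p. 1/12, 5 w.p. 1/18, 6 w.p. 1/9, …
E[payout] = (1/36)·1 + (1/18)·2 + (1/18)·3 + (1/12)·4 + (1/18)·5 + (1/9)·6 + (1/18)·8 + (1/36)·9 + (1/18)·10 + (1/9)·12 + (1/18)·15 + (1/36)·16 + (1/18)·18 + (1/18)·20 + (1/18)·24 + (1/36)·25 + (1/18)·30 + (1/36)·36 = 49/4

49/4 dollars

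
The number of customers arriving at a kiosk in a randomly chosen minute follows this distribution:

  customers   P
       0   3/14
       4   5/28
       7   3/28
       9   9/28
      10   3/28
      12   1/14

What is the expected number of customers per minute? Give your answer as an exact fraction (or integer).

E[X] = (3/14)·0 + (5/28)·4 + (3/28)·7 + (9/28)·9 + (3/28)·10 + (1/14)·12
     = 44/7

44/7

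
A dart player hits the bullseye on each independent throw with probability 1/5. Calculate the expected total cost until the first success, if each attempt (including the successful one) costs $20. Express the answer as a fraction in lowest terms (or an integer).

$100

E[#attempts] = 1/p = 5; E[cost] = 20·5 = 100.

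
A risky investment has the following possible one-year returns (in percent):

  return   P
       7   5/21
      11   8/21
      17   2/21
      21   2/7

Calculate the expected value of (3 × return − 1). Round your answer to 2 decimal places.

39.43

E[3x-1] = (5/21)·20 + (8/21)·32 + (2/21)·50 + (2/7)·62
     = 276/7 ≈ 39.43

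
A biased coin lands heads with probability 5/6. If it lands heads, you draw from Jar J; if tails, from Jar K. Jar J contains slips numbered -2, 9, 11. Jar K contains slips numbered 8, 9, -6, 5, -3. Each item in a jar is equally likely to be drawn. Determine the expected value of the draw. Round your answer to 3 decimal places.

5.433

E[X | Jar J] = (-2 + 9 + 11)/3 = 6
E[X | Jar K] = (8 + 9 − 6 + 5 − 3)/5 = 13/5
E[X] = (5/6)·6 + (1/6)·13/5 = 163/30 ≈ 5.433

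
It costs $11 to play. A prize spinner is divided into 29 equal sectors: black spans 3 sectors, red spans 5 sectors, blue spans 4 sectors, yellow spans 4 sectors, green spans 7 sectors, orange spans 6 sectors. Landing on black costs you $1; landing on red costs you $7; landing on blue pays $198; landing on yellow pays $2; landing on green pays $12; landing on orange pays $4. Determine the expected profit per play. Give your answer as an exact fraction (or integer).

E[payout] = (3/29)·(-1) + (5/29)·(-7) + (4/29)·198 + (4/29)·2 + (7/29)·12 + (6/29)·4 = 30
Expected profit = 30 − 11 = 19

$19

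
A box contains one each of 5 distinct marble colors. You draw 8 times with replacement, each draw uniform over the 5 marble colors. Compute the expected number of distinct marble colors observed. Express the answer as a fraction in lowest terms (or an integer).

325089/78125

Let Xⱼ=1 if type j appears at least once. P(Xⱼ=1) = 1 − ((5−1)/5)^8 = 325089/390625.
E[#distinct] = 5·325089/390625 = 325089/78125.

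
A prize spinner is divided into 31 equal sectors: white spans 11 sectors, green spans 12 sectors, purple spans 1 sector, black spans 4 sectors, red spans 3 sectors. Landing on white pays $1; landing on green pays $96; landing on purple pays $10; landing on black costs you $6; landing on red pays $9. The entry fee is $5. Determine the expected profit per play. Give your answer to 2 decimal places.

$32.94

E[payout] = (11/31)·1 + (12/31)·96 + (1/31)·10 + (4/31)·(-6) + (3/31)·9 = 1176/31
Expected profit = 1176/31 − 5 = 1021/31 ≈ $32.94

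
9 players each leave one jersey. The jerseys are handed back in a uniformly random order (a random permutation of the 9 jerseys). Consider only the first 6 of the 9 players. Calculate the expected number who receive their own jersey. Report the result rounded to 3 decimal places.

Let Xᵢ = 1 if person i gets their own jersey. For each i, P(Xᵢ=1) = 1/9.
By linearity of expectation, E[X₁+…+X_6] = 6·(1/9) = 2/3.
≈ 0.667

0.667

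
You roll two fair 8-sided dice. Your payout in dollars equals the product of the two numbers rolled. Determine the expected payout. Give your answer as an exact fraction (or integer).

Distribution of the product of the two numbers rolled: 1 w.p. 1/64, 2 w.p. 1/32, 3 w.p. 1/32, 4 w.p. 3/64, 5 w.p. 1/32, 6 w.p. 1/16, …
E[payout] = (1/64)·1 + (1/32)·2 + (1/32)·3 + (3/64)·4 + (1/32)·5 + (1/16)·6 + (1/32)·7 + (1/16)·8 + (1/64)·9 + (1/32)·10 + (1/16)·12 + (1/32)·14 + (1/32)·15 + (3/64)·16 + (1/32)·18 + (1/32)·20 + (1/32)·21 + (1/16)·24 + (1/64)·25 + (1/32)·28 + (1/32)·30 + (1/32)·32 + (1/32)·35 + (1/64)·36 + (1/32)·40 + (1/32)·42 + (1/32)·48 + (1/64)·49 + (1/32)·56 + (1/64)·64 = 81/4

81/4 dollars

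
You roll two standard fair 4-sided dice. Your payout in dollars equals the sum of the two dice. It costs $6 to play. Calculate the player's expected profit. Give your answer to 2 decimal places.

-$1.00

Distribution of the sum of the two dice: 2 w.p. 1/16, 3 w.p. 1/8, 4 w.p. 3/16, 5 w.p. 1/4, 6 w.p. 3/16, 7 w.p. 1/8, …
E[payout] = (1/16)·2 + (1/8)·3 + (3/16)·4 + (1/4)·5 + (3/16)·6 + (1/8)·7 + (1/16)·8 = 5
Expected profit = 5 − 6 = -1 ≈ -$1.00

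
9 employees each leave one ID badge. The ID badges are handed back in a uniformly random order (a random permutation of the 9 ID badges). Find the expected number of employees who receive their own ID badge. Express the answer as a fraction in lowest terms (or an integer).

1

Let Xᵢ = 1 if person i gets their own ID badge. For each i, P(Xᵢ=1) = 1/9.
By linearity of expectation, E[X₁+…+X_9] = 9·(1/9) = 1.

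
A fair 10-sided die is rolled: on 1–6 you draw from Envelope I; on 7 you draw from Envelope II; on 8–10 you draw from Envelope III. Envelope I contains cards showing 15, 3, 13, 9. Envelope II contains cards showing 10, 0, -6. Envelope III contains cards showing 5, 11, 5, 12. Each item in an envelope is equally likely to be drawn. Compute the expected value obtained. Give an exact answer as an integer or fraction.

E[X | Envelope I] = (15 + 3 + 13 + 9)/4 = 10
E[X | Envelope II] = (10 + 0 − 6)/3 = 4/3
E[X | Envelope III] = (5 + 11 + 5 + 12)/4 = 33/4
E[X] = (3/5)·10 + (1/10)·4/3 + (3/10)·33/4 = 1033/120

1033/120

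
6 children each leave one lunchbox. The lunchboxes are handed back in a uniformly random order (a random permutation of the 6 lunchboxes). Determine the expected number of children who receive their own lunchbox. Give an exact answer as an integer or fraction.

Let Xᵢ = 1 if person i gets their own lunchbox. For each i, P(Xᵢ=1) = 1/6.
By linearity of expectation, E[X₁+…+X_6] = 6·(1/6) = 1.

1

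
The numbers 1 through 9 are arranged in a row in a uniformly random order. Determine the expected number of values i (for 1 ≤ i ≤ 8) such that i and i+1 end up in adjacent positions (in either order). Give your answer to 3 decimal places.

1.778

For each i ∈ {1,…,8}, let Xᵢ = 1 if i and i+1 are adjacent. P(Xᵢ=1) = 2·(9−1)!/9! = 2/9.
By linearity, E[ΣXᵢ] = (8)·(2/9) = 16/9.
≈ 1.778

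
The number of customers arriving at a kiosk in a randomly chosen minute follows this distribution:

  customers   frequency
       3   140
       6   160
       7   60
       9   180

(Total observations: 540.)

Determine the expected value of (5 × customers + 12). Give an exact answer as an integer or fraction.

Total = 540, so P(customers=3) = 140/540, etc.
E[5x+12] = (7/27)·27 + (8/27)·42 + (1/9)·47 + (1/3)·57
     = 131/3

131/3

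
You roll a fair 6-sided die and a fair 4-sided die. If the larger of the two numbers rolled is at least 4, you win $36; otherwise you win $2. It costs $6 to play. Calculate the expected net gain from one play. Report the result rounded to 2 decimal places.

E[payout] = (3/8)·2 + (5/8)·36 = 93/4
Expected profit = 93/4 − 6 = 69/4 ≈ $17.25

$17.25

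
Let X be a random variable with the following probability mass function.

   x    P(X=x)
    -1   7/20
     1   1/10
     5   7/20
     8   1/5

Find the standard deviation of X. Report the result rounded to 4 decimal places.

3.5199

E[X] = 31/10, E[X²] = 22
Var(X) = E[X²] − (E[X])² = 22 − 961/100 = 1239/100
SD(X) = √(1239/100) ≈ 3.5199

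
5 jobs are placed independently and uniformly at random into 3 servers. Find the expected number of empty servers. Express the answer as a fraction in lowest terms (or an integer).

Let Xⱼ=1 if server j is empty. P(Xⱼ=1) = ((3-1)/3)^5 = 32/243.
By linearity, E[#empty] = 3·32/243 = 32/81.

32/81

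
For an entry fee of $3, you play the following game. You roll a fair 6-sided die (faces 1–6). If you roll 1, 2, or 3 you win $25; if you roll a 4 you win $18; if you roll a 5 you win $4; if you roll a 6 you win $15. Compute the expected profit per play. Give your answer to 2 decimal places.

$15.67

E[payout] = (1/6)·4 + (1/6)·15 + (1/6)·18 + (1/2)·25 = 56/3
Expected profit = 56/3 − 3 = 47/3 ≈ $15.67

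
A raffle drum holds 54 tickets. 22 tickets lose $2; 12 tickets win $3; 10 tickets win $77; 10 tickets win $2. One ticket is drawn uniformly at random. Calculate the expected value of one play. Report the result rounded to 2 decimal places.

$14.48

E[payout] = (22/54)·(-2) + (12/54)·3 + (10/54)·77 + (10/54)·2 = 391/27
≈ $14.48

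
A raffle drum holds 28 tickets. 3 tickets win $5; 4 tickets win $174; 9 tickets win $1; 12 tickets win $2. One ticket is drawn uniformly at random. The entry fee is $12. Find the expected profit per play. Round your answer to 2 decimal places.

E[payout] = (3/28)·5 + (4/28)·174 + (9/28)·1 + (12/28)·2 = 186/7
Expected profit = 186/7 − 12 = 102/7 ≈ $14.57

$14.57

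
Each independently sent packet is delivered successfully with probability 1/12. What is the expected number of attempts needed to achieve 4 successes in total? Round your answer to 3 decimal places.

48.000

By linearity (sum of 4 independent geometric waits), E[trials] = 4/p = 4/(1/12) = 48.
≈ 48.000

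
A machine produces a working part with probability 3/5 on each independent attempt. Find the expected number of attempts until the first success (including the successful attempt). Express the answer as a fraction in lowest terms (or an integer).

For a geometric distribution, E[trials] = 1/p = 1/(3/5) = 5/3.

5/3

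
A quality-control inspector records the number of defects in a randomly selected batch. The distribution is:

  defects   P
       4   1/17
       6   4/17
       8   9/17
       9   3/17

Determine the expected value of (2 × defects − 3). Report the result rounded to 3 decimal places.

E[2x-3] = (1/17)·5 + (4/17)·9 + (9/17)·13 + (3/17)·15
     = 203/17 ≈ 11.941

11.941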